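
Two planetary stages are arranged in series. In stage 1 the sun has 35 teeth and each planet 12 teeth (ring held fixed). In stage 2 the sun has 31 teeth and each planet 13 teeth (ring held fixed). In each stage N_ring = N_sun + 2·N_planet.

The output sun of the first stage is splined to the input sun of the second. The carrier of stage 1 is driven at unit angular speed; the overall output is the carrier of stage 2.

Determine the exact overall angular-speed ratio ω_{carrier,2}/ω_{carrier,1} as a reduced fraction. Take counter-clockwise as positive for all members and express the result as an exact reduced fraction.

Stage 1: N_ring = 35 + 2·12 = 59
Stage 1: 35(ω_s−ω_c) = −59(ω_r−ω_c),  ω_r=0, ω_c=1
Stage 1: ω_s = 1 − (59/35)(0−1) = 94/35
  ⇒ ω_s¹/ω_c¹ = 94/35
Stage 2: N_ring = 31 + 2·13 = 57
Stage 2: 31(ω_s−ω_c) = −57(ω_r−ω_c),  ω_r=0, ω_s=1
Stage 2: 31(1−ω_c) = −57(0−ω_c)  ⇒  88ω_c = 31  ⇒  ω_c = 31/88
  ⇒ ω_c²/ω_s² = 31/88
Coupling ω_s² = ω_s¹ ⇒ overall = 94/35 × 31/88 = 1457/1540

1457/1540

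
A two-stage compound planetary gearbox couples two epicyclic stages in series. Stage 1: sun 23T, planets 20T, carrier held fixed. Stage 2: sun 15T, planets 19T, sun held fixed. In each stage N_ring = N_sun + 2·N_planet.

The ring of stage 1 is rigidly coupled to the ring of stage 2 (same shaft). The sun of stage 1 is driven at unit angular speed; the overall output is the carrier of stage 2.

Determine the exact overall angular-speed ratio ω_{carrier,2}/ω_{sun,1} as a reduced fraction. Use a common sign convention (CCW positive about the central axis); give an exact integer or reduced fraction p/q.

-1219/4284

Stage 1: N_ring = 23 + 2·20 = 63
Stage 1: 23(ω_s−ω_c) = −63(ω_r−ω_c),  ω_c=0, ω_s=1
Stage 1: ω_r = 0 − (23/63)(1−0) = -23/63
  ⇒ ω_r¹/ω_s¹ = -23/63
Stage 2: N_ring = 15 + 2·19 = 53
Stage 2: 15(ω_s−ω_c) = −53(ω_r−ω_c),  ω_s=0, ω_r=1
Stage 2: 15(0−ω_c) = −53(1−ω_c)  ⇒  68ω_c = 53  ⇒  ω_c = 53/68
  ⇒ ω_c²/ω_r² = 53/68
Coupling ω_r² = ω_r¹ ⇒ overall = -23/63 × 53/68 = -1219/4284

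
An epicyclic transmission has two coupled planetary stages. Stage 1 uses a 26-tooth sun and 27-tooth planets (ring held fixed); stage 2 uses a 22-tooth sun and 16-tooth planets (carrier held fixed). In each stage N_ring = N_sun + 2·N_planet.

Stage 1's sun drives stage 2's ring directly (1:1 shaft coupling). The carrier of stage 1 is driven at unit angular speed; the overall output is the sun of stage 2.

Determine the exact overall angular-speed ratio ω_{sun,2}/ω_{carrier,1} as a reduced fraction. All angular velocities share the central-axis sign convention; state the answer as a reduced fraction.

Stage 1: N_ring = 26 + 2·27 = 80
Stage 1: 26(ω_s−ω_c) = −80(ω_r−ω_c),  ω_r=0, ω_c=1
Stage 1: ω_s = 1 − (80/26)(0−1) = 53/13
  ⇒ ω_s¹/ω_c¹ = 53/13
Stage 2: N_ring = 22 + 2·16 = 54
Stage 2: 22(ω_s−ω_c) = −54(ω_r−ω_c),  ω_c=0, ω_r=1
Stage 2: ω_s = 0 − (54/22)(1−0) = -27/11
  ⇒ ω_s²/ω_r² = -27/11
Coupling ω_r² = ω_s¹ ⇒ overall = 53/13 × -27/11 = -1431/143

-1431/143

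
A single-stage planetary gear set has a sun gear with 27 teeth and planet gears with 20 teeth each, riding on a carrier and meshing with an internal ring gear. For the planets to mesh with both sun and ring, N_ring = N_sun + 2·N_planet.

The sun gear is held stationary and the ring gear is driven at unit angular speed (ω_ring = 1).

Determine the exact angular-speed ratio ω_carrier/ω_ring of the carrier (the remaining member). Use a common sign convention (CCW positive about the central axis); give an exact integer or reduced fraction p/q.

67/94

N_ring = 27 + 2·20 = 67
27(ω_s−ω_c) = −67(ω_r−ω_c),  ω_s=0, ω_r=1
27(0−ω_c) = −67(1−ω_c)  ⇒  94ω_c = 67  ⇒  ω_c = 67/94
ω_c/ω_r = 67/94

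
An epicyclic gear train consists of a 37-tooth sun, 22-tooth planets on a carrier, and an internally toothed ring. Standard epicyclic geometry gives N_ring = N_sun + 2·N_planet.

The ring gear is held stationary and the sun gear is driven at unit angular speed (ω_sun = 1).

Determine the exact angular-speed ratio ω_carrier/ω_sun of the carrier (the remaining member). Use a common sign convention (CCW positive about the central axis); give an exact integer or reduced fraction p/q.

N_ring = 37 + 2·22 = 81
37(ω_s−ω_c) = −81(ω_r−ω_c),  ω_r=0, ω_s=1
37(1−ω_c) = −81(0−ω_c)  ⇒  118ω_c = 37  ⇒  ω_c = 37/118
ω_c/ω_s = 37/118

37/118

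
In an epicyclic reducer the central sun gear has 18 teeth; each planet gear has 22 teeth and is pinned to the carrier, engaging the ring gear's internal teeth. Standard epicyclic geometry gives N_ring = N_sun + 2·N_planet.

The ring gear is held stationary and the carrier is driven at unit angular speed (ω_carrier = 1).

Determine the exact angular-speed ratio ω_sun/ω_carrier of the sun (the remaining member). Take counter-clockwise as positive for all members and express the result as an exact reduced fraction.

N_ring = 18 + 2·22 = 62
18(ω_s−ω_c) = −62(ω_r−ω_c),  ω_r=0, ω_c=1
ω_s = 1 − (62/18)(0−1) = 40/9
ω_s/ω_c = 40/9

40/9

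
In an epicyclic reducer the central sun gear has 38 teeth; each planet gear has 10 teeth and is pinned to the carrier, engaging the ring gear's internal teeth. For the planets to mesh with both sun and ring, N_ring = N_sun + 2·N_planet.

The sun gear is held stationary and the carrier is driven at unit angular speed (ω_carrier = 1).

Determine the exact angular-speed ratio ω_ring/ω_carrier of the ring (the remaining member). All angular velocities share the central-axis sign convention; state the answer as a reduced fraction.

N_ring = 38 + 2·10 = 58
38(ω_s−ω_c) = −58(ω_r−ω_c),  ω_s=0, ω_c=1
ω_r = 1 − (38/58)(0−1) = 48/29
ω_r/ω_c = 48/29

48/29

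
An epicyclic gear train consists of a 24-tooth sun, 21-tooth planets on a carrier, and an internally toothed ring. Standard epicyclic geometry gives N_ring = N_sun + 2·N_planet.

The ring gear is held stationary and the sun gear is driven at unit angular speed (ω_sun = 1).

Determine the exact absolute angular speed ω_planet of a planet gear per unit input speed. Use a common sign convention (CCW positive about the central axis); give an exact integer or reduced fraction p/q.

-4/7

N_ring = 24 + 2·21 = 66
24(ω_s−ω_c) = −66(ω_r−ω_c),  ω_r=0, ω_s=1
24(1−ω_c) = −66(0−ω_c)  ⇒  90ω_c = 24  ⇒  ω_c = 4/15
sun–planet: 24·(1−4/15) = −21·(ω_p−ω_c)  ⇒  ω_p−ω_c = −(24/21)·(11/15) = -88/105
ω_p = 4/15 − 88/105 = -4/7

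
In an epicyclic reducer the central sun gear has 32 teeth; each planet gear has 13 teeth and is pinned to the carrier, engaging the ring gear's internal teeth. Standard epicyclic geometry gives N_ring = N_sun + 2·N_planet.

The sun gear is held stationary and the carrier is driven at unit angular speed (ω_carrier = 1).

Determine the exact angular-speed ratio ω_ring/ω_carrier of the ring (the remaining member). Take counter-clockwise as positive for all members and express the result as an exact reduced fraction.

45/29

N_ring = 32 + 2·13 = 58
32(ω_s−ω_c) = −58(ω_r−ω_c),  ω_s=0, ω_c=1
ω_r = 1 − (32/58)(0−1) = 45/29
ω_r/ω_c = 45/29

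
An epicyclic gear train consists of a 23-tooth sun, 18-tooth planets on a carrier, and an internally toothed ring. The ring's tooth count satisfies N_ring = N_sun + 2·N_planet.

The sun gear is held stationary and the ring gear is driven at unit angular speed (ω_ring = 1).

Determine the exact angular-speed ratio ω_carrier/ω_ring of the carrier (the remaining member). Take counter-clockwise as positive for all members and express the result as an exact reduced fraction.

59/82

N_ring = 23 + 2·18 = 59
23(ω_s−ω_c) = −59(ω_r−ω_c),  ω_s=0, ω_r=1
23(0−ω_c) = −59(1−ω_c)  ⇒  82ω_c = 59  ⇒  ω_c = 59/82
ω_c/ω_r = 59/82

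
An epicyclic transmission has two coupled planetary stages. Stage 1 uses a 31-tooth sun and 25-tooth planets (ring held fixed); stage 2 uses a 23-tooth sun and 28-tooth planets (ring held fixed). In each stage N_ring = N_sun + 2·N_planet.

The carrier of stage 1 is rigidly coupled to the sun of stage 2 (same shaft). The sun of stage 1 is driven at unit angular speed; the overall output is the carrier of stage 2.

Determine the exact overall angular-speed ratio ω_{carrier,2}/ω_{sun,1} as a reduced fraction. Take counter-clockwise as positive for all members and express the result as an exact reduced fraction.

713/11424

Stage 1: N_ring = 31 + 2·25 = 81
Stage 1: 31(ω_s−ω_c) = −81(ω_r−ω_c),  ω_r=0, ω_s=1
Stage 1: 31(1−ω_c) = −81(0−ω_c)  ⇒  112ω_c = 31  ⇒  ω_c = 31/112
  ⇒ ω_c¹/ω_s¹ = 31/112
Stage 2: N_ring = 23 + 2·28 = 79
Stage 2: 23(ω_s−ω_c) = −79(ω_r−ω_c),  ω_r=0, ω_s=1
Stage 2: 23(1−ω_c) = −79(0−ω_c)  ⇒  102ω_c = 23  ⇒  ω_c = 23/102
  ⇒ ω_c²/ω_s² = 23/102
Coupling ω_s² = ω_c¹ ⇒ overall = 31/112 × 23/102 = 713/11424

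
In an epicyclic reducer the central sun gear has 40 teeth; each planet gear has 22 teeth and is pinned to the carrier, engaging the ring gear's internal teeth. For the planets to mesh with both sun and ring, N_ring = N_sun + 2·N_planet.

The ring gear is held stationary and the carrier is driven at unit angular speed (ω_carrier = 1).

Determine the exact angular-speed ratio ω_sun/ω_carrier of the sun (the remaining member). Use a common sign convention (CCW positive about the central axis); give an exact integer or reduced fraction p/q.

31/10

N_ring = 40 + 2·22 = 84
40(ω_s−ω_c) = −84(ω_r−ω_c),  ω_r=0, ω_c=1
ω_s = 1 − (84/40)(0−1) = 31/10
ω_s/ω_c = 31/10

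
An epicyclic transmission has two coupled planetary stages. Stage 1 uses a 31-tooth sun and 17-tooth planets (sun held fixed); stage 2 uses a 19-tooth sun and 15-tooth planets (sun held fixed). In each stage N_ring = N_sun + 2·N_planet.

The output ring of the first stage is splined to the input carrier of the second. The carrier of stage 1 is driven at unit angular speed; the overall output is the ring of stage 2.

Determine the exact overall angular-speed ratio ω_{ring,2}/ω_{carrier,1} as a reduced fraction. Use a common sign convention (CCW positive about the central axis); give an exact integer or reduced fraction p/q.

Stage 1: N_ring = 31 + 2·17 = 65
Stage 1: 31(ω_s−ω_c) = −65(ω_r−ω_c),  ω_s=0, ω_c=1
Stage 1: ω_r = 1 − (31/65)(0−1) = 96/65
  ⇒ ω_r¹/ω_c¹ = 96/65
Stage 2: N_ring = 19 + 2·15 = 49
Stage 2: 19(ω_s−ω_c) = −49(ω_r−ω_c),  ω_s=0, ω_c=1
Stage 2: ω_r = 1 − (19/49)(0−1) = 68/49
  ⇒ ω_r²/ω_c² = 68/49
Coupling ω_c² = ω_r¹ ⇒ overall = 96/65 × 68/49 = 6528/3185

6528/3185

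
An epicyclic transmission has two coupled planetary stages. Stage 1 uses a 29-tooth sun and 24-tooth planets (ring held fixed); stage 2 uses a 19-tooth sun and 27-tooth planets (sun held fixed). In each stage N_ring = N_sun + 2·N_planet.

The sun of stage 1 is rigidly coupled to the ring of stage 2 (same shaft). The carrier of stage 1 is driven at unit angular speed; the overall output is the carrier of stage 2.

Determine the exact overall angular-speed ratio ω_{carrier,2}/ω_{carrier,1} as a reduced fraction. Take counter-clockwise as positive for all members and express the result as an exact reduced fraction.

3869/1334

Stage 1: N_ring = 29 + 2·24 = 77
Stage 1: 29(ω_s−ω_c) = −77(ω_r−ω_c),  ω_r=0, ω_c=1
Stage 1: ω_s = 1 − (77/29)(0−1) = 106/29
  ⇒ ω_s¹/ω_c¹ = 106/29
Stage 2: N_ring = 19 + 2·27 = 73
Stage 2: 19(ω_s−ω_c) = −73(ω_r−ω_c),  ω_s=0, ω_r=1
Stage 2: 19(0−ω_c) = −73(1−ω_c)  ⇒  92ω_c = 73  ⇒  ω_c = 73/92
  ⇒ ω_c²/ω_r² = 73/92
Coupling ω_r² = ω_s¹ ⇒ overall = 106/29 × 73/92 = 3869/1334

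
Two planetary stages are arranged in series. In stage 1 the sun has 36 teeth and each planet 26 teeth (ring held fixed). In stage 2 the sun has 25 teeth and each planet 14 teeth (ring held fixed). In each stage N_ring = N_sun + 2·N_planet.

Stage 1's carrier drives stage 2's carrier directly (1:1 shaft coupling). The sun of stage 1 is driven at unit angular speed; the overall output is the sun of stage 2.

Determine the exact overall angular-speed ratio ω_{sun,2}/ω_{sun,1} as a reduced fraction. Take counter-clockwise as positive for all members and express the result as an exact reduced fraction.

Stage 1: N_ring = 36 + 2·26 = 88
Stage 1: 36(ω_s−ω_c) = −88(ω_r−ω_c),  ω_r=0, ω_s=1
Stage 1: 36(1−ω_c) = −88(0−ω_c)  ⇒  124ω_c = 36  ⇒  ω_c = 9/31
  ⇒ ω_c¹/ω_s¹ = 9/31
Stage 2: N_ring = 25 + 2·14 = 53
Stage 2: 25(ω_s−ω_c) = −53(ω_r−ω_c),  ω_r=0, ω_c=1
Stage 2: ω_s = 1 − (53/25)(0−1) = 78/25
  ⇒ ω_s²/ω_c² = 78/25
Coupling ω_c² = ω_c¹ ⇒ overall = 9/31 × 78/25 = 702/775

702/775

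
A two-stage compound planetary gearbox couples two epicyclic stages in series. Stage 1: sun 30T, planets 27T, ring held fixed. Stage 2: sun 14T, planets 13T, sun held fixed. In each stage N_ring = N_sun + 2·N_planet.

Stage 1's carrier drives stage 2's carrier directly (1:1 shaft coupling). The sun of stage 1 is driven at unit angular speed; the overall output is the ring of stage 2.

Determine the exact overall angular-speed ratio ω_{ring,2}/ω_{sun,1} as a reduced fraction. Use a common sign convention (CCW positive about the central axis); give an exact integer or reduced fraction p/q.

Stage 1: N_ring = 30 + 2·27 = 84
Stage 1: 30(ω_s−ω_c) = −84(ω_r−ω_c),  ω_r=0, ω_s=1
Stage 1: 30(1−ω_c) = −84(0−ω_c)  ⇒  114ω_c = 30  ⇒  ω_c = 5/19
  ⇒ ω_c¹/ω_s¹ = 5/19
Stage 2: N_ring = 14 + 2·13 = 40
Stage 2: 14(ω_s−ω_c) = −40(ω_r−ω_c),  ω_s=0, ω_c=1
Stage 2: ω_r = 1 − (14/40)(0−1) = 27/20
  ⇒ ω_r²/ω_c² = 27/20
Coupling ω_c² = ω_c¹ ⇒ overall = 5/19 × 27/20 = 27/76

27/76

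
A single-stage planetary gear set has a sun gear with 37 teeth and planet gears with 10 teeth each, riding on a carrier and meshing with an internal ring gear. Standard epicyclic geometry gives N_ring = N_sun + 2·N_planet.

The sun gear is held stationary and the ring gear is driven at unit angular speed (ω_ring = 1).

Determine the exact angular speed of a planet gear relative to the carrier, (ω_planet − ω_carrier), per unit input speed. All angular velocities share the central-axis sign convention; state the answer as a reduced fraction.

N_ring = 37 + 2·10 = 57
37(ω_s−ω_c) = −57(ω_r−ω_c),  ω_s=0, ω_r=1
37(0−ω_c) = −57(1−ω_c)  ⇒  94ω_c = 57  ⇒  ω_c = 57/94
sun–planet: 37·(0−57/94) = −10·(ω_p−ω_c)  ⇒  ω_p−ω_c = −(37/10)·(-57/94) = 2109/940

2109/940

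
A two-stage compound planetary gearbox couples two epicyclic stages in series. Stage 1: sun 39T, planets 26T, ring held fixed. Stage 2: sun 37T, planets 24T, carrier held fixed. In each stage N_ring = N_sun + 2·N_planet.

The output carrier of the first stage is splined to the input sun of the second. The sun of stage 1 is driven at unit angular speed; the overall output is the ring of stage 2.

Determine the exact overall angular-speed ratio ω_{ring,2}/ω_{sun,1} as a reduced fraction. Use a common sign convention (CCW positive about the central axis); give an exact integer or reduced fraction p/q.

-111/850

Stage 1: N_ring = 39 + 2·26 = 91
Stage 1: 39(ω_s−ω_c) = −91(ω_r−ω_c),  ω_r=0, ω_s=1
Stage 1: 39(1−ω_c) = −91(0−ω_c)  ⇒  130ω_c = 39  ⇒  ω_c = 3/10
  ⇒ ω_c¹/ω_s¹ = 3/10
Stage 2: N_ring = 37 + 2·24 = 85
Stage 2: 37(ω_s−ω_c) = −85(ω_r−ω_c),  ω_c=0, ω_s=1
Stage 2: ω_r = 0 − (37/85)(1−0) = -37/85
  ⇒ ω_r²/ω_s² = -37/85
Coupling ω_s² = ω_c¹ ⇒ overall = 3/10 × -37/85 = -111/850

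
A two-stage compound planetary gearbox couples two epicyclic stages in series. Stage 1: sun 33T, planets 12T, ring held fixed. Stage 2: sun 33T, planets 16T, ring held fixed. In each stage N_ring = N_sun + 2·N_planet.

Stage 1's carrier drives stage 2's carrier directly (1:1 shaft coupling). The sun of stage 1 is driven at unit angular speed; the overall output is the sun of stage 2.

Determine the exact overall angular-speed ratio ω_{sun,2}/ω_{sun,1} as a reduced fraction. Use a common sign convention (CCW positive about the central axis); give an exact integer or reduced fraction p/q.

49/45

Stage 1: N_ring = 33 + 2·12 = 57
Stage 1: 33(ω_s−ω_c) = −57(ω_r−ω_c),  ω_r=0, ω_s=1
Stage 1: 33(1−ω_c) = −57(0−ω_c)  ⇒  90ω_c = 33  ⇒  ω_c = 11/30
  ⇒ ω_c¹/ω_s¹ = 11/30
Stage 2: N_ring = 33 + 2·16 = 65
Stage 2: 33(ω_s−ω_c) = −65(ω_r−ω_c),  ω_r=0, ω_c=1
Stage 2: ω_s = 1 − (65/33)(0−1) = 98/33
  ⇒ ω_s²/ω_c² = 98/33
Coupling ω_c² = ω_c¹ ⇒ overall = 11/30 × 98/33 = 49/45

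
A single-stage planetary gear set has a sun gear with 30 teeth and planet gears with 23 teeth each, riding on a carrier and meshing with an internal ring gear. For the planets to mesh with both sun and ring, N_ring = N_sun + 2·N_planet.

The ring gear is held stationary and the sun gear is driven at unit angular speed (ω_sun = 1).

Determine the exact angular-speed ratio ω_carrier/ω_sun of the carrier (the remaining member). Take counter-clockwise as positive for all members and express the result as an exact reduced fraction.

15/53

N_ring = 30 + 2·23 = 76
30(ω_s−ω_c) = −76(ω_r−ω_c),  ω_r=0, ω_s=1
30(1−ω_c) = −76(0−ω_c)  ⇒  106ω_c = 30  ⇒  ω_c = 15/53
ω_c/ω_s = 15/53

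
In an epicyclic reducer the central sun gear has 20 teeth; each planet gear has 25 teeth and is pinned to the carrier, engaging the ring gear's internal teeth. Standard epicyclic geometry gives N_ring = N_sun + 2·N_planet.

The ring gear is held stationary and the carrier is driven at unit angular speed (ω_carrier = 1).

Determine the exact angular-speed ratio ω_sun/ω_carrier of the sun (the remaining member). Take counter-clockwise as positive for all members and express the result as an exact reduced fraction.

9/2

N_ring = 20 + 2·25 = 70
20(ω_s−ω_c) = −70(ω_r−ω_c),  ω_r=0, ω_c=1
ω_s = 1 − (70/20)(0−1) = 9/2
ω_s/ω_c = 9/2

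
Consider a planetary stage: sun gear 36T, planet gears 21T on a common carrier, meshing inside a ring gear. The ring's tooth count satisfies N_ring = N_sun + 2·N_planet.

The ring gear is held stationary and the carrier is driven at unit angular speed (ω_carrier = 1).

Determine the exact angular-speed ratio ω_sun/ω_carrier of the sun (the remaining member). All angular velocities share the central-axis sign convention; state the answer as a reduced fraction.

19/6

N_ring = 36 + 2·21 = 78
36(ω_s−ω_c) = −78(ω_r−ω_c),  ω_r=0, ω_c=1
ω_s = 1 − (78/36)(0−1) = 19/6
ω_s/ω_c = 19/6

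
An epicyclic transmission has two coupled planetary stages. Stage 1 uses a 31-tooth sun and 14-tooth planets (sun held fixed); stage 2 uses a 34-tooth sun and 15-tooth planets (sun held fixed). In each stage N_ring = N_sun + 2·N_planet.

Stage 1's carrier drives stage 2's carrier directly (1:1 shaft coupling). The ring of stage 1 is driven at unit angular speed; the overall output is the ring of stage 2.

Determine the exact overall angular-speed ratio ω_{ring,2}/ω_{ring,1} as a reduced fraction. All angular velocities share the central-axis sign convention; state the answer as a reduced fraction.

Stage 1: N_ring = 31 + 2·14 = 59
Stage 1: 31(ω_s−ω_c) = −59(ω_r−ω_c),  ω_s=0, ω_r=1
Stage 1: 31(0−ω_c) = −59(1−ω_c)  ⇒  90ω_c = 59  ⇒  ω_c = 59/90
  ⇒ ω_c¹/ω_r¹ = 59/90
Stage 2: N_ring = 34 + 2·15 = 64
Stage 2: 34(ω_s−ω_c) = −64(ω_r−ω_c),  ω_s=0, ω_c=1
Stage 2: ω_r = 1 − (34/64)(0−1) = 49/32
  ⇒ ω_r²/ω_c² = 49/32
Coupling ω_c² = ω_c¹ ⇒ overall = 59/90 × 49/32 = 2891/2880

2891/2880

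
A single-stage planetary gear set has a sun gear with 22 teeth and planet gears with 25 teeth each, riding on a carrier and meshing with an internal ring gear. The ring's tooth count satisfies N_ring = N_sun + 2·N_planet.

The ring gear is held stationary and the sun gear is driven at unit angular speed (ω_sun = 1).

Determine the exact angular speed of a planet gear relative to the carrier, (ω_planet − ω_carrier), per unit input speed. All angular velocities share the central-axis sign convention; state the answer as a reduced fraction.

-792/1175

N_ring = 22 + 2·25 = 72
22(ω_s−ω_c) = −72(ω_r−ω_c),  ω_r=0, ω_s=1
22(1−ω_c) = −72(0−ω_c)  ⇒  94ω_c = 22  ⇒  ω_c = 11/47
sun–planet: 22·(1−11/47) = −25·(ω_p−ω_c)  ⇒  ω_p−ω_c = −(22/25)·(36/47) = -792/1175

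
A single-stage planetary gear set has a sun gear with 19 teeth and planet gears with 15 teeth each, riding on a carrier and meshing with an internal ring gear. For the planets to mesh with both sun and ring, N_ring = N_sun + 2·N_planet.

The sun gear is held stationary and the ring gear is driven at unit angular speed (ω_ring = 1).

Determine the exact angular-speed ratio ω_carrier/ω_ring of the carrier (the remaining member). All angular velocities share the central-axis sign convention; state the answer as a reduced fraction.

49/68

N_ring = 19 + 2·15 = 49
19(ω_s−ω_c) = −49(ω_r−ω_c),  ω_s=0, ω_r=1
19(0−ω_c) = −49(1−ω_c)  ⇒  68ω_c = 49  ⇒  ω_c = 49/68
ω_c/ω_r = 49/68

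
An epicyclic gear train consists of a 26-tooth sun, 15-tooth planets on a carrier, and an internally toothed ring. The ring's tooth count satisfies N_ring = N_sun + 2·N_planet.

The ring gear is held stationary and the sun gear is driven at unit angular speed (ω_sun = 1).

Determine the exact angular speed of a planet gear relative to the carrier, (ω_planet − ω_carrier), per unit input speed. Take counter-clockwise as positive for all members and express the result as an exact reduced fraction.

N_ring = 26 + 2·15 = 56
26(ω_s−ω_c) = −56(ω_r−ω_c),  ω_r=0, ω_s=1
26(1−ω_c) = −56(0−ω_c)  ⇒  82ω_c = 26  ⇒  ω_c = 13/41
sun–planet: 26·(1−13/41) = −15·(ω_p−ω_c)  ⇒  ω_p−ω_c = −(26/15)·(28/41) = -728/615

-728/615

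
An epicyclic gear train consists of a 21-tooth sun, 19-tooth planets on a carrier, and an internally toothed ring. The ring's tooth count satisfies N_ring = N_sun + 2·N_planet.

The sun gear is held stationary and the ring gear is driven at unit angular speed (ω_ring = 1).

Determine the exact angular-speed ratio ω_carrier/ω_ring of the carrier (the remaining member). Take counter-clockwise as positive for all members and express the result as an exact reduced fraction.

N_ring = 21 + 2·19 = 59
21(ω_s−ω_c) = −59(ω_r−ω_c),  ω_s=0, ω_r=1
21(0−ω_c) = −59(1−ω_c)  ⇒  80ω_c = 59  ⇒  ω_c = 59/80
ω_c/ω_r = 59/80

59/80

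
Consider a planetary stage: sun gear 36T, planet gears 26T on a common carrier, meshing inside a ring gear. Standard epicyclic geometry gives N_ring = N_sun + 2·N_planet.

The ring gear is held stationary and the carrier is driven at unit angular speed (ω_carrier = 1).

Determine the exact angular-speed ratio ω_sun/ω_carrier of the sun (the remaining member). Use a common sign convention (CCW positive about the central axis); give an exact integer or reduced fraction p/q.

31/9

N_ring = 36 + 2·26 = 88
36(ω_s−ω_c) = −88(ω_r−ω_c),  ω_r=0, ω_c=1
ω_s = 1 − (88/36)(0−1) = 31/9
ω_s/ω_c = 31/9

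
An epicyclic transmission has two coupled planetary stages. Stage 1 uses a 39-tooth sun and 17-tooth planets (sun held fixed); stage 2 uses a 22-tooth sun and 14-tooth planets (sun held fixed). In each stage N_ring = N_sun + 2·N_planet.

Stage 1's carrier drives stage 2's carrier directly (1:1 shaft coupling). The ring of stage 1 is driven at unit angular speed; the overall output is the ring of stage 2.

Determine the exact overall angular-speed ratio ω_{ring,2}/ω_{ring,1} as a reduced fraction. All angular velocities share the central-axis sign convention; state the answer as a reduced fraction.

Stage 1: N_ring = 39 + 2·17 = 73
Stage 1: 39(ω_s−ω_c) = −73(ω_r−ω_c),  ω_s=0, ω_r=1
Stage 1: 39(0−ω_c) = −73(1−ω_c)  ⇒  112ω_c = 73  ⇒  ω_c = 73/112
  ⇒ ω_c¹/ω_r¹ = 73/112
Stage 2: N_ring = 22 + 2·14 = 50
Stage 2: 22(ω_s−ω_c) = −50(ω_r−ω_c),  ω_s=0, ω_c=1
Stage 2: ω_r = 1 − (22/50)(0−1) = 36/25
  ⇒ ω_r²/ω_c² = 36/25
Coupling ω_c² = ω_c¹ ⇒ overall = 73/112 × 36/25 = 657/700

657/700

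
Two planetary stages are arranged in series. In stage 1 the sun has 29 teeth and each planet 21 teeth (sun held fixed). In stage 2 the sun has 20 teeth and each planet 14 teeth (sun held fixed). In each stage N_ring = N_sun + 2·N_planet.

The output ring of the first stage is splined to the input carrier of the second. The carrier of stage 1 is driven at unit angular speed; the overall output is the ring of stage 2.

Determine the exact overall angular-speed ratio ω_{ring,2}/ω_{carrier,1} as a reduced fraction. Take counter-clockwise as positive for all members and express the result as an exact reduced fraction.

425/213

Stage 1: N_ring = 29 + 2·21 = 71
Stage 1: 29(ω_s−ω_c) = −71(ω_r−ω_c),  ω_s=0, ω_c=1
Stage 1: ω_r = 1 − (29/71)(0−1) = 100/71
  ⇒ ω_r¹/ω_c¹ = 100/71
Stage 2: N_ring = 20 + 2·14 = 48
Stage 2: 20(ω_s−ω_c) = −48(ω_r−ω_c),  ω_s=0, ω_c=1
Stage 2: ω_r = 1 − (20/48)(0−1) = 17/12
  ⇒ ω_r²/ω_c² = 17/12
Coupling ω_c² = ω_r¹ ⇒ overall = 100/71 × 17/12 = 425/213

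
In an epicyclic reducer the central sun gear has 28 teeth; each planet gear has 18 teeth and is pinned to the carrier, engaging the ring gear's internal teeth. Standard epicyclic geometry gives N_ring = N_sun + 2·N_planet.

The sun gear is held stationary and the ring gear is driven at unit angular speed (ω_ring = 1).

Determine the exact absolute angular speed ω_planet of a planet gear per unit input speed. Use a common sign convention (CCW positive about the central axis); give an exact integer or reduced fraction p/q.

16/9

N_ring = 28 + 2·18 = 64
28(ω_s−ω_c) = −64(ω_r−ω_c),  ω_s=0, ω_r=1
28(0−ω_c) = −64(1−ω_c)  ⇒  92ω_c = 64  ⇒  ω_c = 16/23
sun–planet: 28·(0−16/23) = −18·(ω_p−ω_c)  ⇒  ω_p−ω_c = −(28/18)·(-16/23) = 224/207
ω_p = 16/23 + 224/207 = 16/9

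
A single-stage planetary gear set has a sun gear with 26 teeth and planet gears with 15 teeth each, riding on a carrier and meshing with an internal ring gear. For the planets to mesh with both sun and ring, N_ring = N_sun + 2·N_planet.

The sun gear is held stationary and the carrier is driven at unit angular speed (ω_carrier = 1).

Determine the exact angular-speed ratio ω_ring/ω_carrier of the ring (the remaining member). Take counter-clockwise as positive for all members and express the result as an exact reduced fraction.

N_ring = 26 + 2·15 = 56
26(ω_s−ω_c) = −56(ω_r−ω_c),  ω_s=0, ω_c=1
ω_r = 1 − (26/56)(0−1) = 41/28
ω_r/ω_c = 41/28

41/28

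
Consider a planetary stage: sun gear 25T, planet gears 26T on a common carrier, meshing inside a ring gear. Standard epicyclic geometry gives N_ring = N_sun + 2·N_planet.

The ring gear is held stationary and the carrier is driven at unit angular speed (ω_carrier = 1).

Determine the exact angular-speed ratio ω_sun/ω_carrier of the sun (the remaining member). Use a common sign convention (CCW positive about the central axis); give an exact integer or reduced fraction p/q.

N_ring = 25 + 2·26 = 77
25(ω_s−ω_c) = −77(ω_r−ω_c),  ω_r=0, ω_c=1
ω_s = 1 − (77/25)(0−1) = 102/25
ω_s/ω_c = 102/25

102/25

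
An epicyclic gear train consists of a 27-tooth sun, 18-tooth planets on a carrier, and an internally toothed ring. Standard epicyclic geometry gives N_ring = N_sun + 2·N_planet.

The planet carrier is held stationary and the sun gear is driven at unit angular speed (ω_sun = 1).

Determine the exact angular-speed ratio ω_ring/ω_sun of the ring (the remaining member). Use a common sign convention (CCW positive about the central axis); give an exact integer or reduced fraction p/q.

N_ring = 27 + 2·18 = 63
27(ω_s−ω_c) = −63(ω_r−ω_c),  ω_c=0, ω_s=1
ω_r = 0 − (27/63)(1−0) = -3/7
ω_r/ω_s = -3/7

-3/7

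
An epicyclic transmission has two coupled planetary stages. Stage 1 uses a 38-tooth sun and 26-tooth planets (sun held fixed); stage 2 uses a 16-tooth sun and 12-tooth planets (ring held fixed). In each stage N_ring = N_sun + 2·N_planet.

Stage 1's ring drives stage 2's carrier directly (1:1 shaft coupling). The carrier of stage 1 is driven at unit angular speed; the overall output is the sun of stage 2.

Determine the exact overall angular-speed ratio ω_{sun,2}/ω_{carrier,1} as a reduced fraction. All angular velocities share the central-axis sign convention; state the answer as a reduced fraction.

Stage 1: N_ring = 38 + 2·26 = 90
Stage 1: 38(ω_s−ω_c) = −90(ω_r−ω_c),  ω_s=0, ω_c=1
Stage 1: ω_r = 1 − (38/90)(0−1) = 64/45
  ⇒ ω_r¹/ω_c¹ = 64/45
Stage 2: N_ring = 16 + 2·12 = 40
Stage 2: 16(ω_s−ω_c) = −40(ω_r−ω_c),  ω_r=0, ω_c=1
Stage 2: ω_s = 1 − (40/16)(0−1) = 7/2
  ⇒ ω_s²/ω_c² = 7/2
Coupling ω_c² = ω_r¹ ⇒ overall = 64/45 × 7/2 = 224/45

224/45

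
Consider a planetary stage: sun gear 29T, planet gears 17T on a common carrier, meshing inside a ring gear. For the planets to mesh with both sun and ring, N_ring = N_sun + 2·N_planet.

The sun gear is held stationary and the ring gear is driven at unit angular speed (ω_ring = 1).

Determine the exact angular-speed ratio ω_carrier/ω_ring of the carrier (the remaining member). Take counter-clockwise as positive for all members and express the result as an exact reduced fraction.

63/92

N_ring = 29 + 2·17 = 63
29(ω_s−ω_c) = −63(ω_r−ω_c),  ω_s=0, ω_r=1
29(0−ω_c) = −63(1−ω_c)  ⇒  92ω_c = 63  ⇒  ω_c = 63/92
ω_c/ω_r = 63/92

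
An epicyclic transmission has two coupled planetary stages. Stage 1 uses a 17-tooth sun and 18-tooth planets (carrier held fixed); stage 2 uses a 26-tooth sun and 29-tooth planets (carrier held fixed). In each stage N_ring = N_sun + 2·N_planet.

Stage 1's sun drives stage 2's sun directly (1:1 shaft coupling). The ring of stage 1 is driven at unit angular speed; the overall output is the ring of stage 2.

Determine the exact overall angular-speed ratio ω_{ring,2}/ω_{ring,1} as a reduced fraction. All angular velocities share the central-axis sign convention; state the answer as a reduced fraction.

Stage 1: N_ring = 17 + 2·18 = 53
Stage 1: 17(ω_s−ω_c) = −53(ω_r−ω_c),  ω_c=0, ω_r=1
Stage 1: ω_s = 0 − (53/17)(1−0) = -53/17
  ⇒ ω_s¹/ω_r¹ = -53/17
Stage 2: N_ring = 26 + 2·29 = 84
Stage 2: 26(ω_s−ω_c) = −84(ω_r−ω_c),  ω_c=0, ω_s=1
Stage 2: ω_r = 0 − (26/84)(1−0) = -13/42
  ⇒ ω_r²/ω_s² = -13/42
Coupling ω_s² = ω_s¹ ⇒ overall = -53/17 × -13/42 = 689/714

689/714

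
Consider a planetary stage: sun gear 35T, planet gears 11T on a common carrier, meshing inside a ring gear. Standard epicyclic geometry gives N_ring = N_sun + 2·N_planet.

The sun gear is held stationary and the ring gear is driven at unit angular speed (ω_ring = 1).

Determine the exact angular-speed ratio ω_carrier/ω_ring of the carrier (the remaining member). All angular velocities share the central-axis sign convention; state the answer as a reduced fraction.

N_ring = 35 + 2·11 = 57
35(ω_s−ω_c) = −57(ω_r−ω_c),  ω_s=0, ω_r=1
35(0−ω_c) = −57(1−ω_c)  ⇒  92ω_c = 57  ⇒  ω_c = 57/92
ω_c/ω_r = 57/92

57/92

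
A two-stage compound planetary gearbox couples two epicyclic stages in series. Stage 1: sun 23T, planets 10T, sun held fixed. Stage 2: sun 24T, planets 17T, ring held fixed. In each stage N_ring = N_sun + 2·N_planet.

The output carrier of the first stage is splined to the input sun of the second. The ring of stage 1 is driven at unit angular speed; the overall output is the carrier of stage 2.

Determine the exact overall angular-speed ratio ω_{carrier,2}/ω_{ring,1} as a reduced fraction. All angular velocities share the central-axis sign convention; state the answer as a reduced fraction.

86/451

Stage 1: N_ring = 23 + 2·10 = 43
Stage 1: 23(ω_s−ω_c) = −43(ω_r−ω_c),  ω_s=0, ω_r=1
Stage 1: 23(0−ω_c) = −43(1−ω_c)  ⇒  66ω_c = 43  ⇒  ω_c = 43/66
  ⇒ ω_c¹/ω_r¹ = 43/66
Stage 2: N_ring = 24 + 2·17 = 58
Stage 2: 24(ω_s−ω_c) = −58(ω_r−ω_c),  ω_r=0, ω_s=1
Stage 2: 24(1−ω_c) = −58(0−ω_c)  ⇒  82ω_c = 24  ⇒  ω_c = 12/41
  ⇒ ω_c²/ω_s² = 12/41
Coupling ω_s² = ω_c¹ ⇒ overall = 43/66 × 12/41 = 86/451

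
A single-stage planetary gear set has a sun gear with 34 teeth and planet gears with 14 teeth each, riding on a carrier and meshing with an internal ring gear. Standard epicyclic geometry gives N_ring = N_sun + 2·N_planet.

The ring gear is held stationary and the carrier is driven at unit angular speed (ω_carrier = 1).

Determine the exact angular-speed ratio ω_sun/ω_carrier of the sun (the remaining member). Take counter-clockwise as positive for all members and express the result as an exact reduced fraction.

48/17

N_ring = 34 + 2·14 = 62
34(ω_s−ω_c) = −62(ω_r−ω_c),  ω_r=0, ω_c=1
ω_s = 1 − (62/34)(0−1) = 48/17
ω_s/ω_c = 48/17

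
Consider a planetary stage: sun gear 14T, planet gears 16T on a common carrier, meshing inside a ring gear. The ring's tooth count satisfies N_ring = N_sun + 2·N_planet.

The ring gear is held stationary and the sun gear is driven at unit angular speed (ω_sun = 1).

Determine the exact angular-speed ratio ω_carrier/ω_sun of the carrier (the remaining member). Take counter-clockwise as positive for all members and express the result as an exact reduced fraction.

N_ring = 14 + 2·16 = 46
14(ω_s−ω_c) = −46(ω_r−ω_c),  ω_r=0, ω_s=1
14(1−ω_c) = −46(0−ω_c)  ⇒  60ω_c = 14  ⇒  ω_c = 7/30
ω_c/ω_s = 7/30

7/30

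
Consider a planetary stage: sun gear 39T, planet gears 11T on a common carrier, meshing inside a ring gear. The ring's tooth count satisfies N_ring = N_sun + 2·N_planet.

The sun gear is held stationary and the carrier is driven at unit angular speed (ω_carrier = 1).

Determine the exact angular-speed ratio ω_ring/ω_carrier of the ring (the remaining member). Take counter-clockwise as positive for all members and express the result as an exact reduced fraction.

N_ring = 39 + 2·11 = 61
39(ω_s−ω_c) = −61(ω_r−ω_c),  ω_s=0, ω_c=1
ω_r = 1 − (39/61)(0−1) = 100/61
ω_r/ω_c = 100/61

100/61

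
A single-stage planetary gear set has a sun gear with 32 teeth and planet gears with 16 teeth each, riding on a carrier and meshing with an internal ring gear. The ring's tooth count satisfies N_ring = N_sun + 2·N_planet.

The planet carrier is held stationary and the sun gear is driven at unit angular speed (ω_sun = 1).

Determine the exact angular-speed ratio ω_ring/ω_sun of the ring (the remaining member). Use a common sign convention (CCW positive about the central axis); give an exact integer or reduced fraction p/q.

N_ring = 32 + 2·16 = 64
32(ω_s−ω_c) = −64(ω_r−ω_c),  ω_c=0, ω_s=1
ω_r = 0 − (32/64)(1−0) = -1/2
ω_r/ω_s = -1/2

-1/2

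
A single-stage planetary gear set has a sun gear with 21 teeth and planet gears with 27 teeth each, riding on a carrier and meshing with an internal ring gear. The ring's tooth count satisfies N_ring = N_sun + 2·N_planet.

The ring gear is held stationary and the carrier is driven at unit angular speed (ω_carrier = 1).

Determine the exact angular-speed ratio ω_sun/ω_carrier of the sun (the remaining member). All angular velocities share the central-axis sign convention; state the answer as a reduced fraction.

N_ring = 21 + 2·27 = 75
21(ω_s−ω_c) = −75(ω_r−ω_c),  ω_r=0, ω_c=1
ω_s = 1 − (75/21)(0−1) = 32/7
ω_s/ω_c = 32/7

32/7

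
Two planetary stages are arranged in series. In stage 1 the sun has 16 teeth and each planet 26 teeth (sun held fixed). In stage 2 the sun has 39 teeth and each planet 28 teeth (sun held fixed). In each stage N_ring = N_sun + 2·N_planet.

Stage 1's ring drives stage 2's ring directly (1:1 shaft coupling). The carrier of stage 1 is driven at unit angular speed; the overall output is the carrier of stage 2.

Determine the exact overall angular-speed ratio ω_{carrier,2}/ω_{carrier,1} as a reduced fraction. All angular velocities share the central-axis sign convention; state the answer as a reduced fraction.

Stage 1: N_ring = 16 + 2·26 = 68
Stage 1: 16(ω_s−ω_c) = −68(ω_r−ω_c),  ω_s=0, ω_c=1
Stage 1: ω_r = 1 − (16/68)(0−1) = 21/17
  ⇒ ω_r¹/ω_c¹ = 21/17
Stage 2: N_ring = 39 + 2·28 = 95
Stage 2: 39(ω_s−ω_c) = −95(ω_r−ω_c),  ω_s=0, ω_r=1
Stage 2: 39(0−ω_c) = −95(1−ω_c)  ⇒  134ω_c = 95  ⇒  ω_c = 95/134
  ⇒ ω_c²/ω_r² = 95/134
Coupling ω_r² = ω_r¹ ⇒ overall = 21/17 × 95/134 = 1995/2278

1995/2278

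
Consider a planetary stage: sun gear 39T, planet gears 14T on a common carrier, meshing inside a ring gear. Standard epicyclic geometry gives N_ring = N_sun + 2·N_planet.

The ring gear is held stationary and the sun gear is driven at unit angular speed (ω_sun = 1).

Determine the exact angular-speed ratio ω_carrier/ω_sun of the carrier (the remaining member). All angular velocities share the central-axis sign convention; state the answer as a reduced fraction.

39/106

N_ring = 39 + 2·14 = 67
39(ω_s−ω_c) = −67(ω_r−ω_c),  ω_r=0, ω_s=1
39(1−ω_c) = −67(0−ω_c)  ⇒  106ω_c = 39  ⇒  ω_c = 39/106
ω_c/ω_s = 39/106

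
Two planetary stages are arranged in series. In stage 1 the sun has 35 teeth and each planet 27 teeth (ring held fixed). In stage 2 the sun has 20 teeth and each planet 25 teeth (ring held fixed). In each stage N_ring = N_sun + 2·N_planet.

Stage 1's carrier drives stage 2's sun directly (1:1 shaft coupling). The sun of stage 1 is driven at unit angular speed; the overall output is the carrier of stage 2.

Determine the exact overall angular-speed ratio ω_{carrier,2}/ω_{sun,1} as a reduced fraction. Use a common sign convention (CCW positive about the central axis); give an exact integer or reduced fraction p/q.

35/558

Stage 1: N_ring = 35 + 2·27 = 89
Stage 1: 35(ω_s−ω_c) = −89(ω_r−ω_c),  ω_r=0, ω_s=1
Stage 1: 35(1−ω_c) = −89(0−ω_c)  ⇒  124ω_c = 35  ⇒  ω_c = 35/124
  ⇒ ω_c¹/ω_s¹ = 35/124
Stage 2: N_ring = 20 + 2·25 = 70
Stage 2: 20(ω_s−ω_c) = −70(ω_r−ω_c),  ω_r=0, ω_s=1
Stage 2: 20(1−ω_c) = −70(0−ω_c)  ⇒  90ω_c = 20  ⇒  ω_c = 2/9
  ⇒ ω_c²/ω_s² = 2/9
Coupling ω_s² = ω_c¹ ⇒ overall = 35/124 × 2/9 = 35/558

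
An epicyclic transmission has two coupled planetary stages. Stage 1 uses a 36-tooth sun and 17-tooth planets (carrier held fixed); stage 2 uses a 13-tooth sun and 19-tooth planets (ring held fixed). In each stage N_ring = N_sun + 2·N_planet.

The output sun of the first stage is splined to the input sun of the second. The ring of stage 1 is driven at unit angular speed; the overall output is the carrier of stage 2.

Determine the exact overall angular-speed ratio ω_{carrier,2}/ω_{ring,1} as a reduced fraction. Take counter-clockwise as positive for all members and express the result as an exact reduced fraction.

-455/1152

Stage 1: N_ring = 36 + 2·17 = 70
Stage 1: 36(ω_s−ω_c) = −70(ω_r−ω_c),  ω_c=0, ω_r=1
Stage 1: ω_s = 0 − (70/36)(1−0) = -35/18
  ⇒ ω_s¹/ω_r¹ = -35/18
Stage 2: N_ring = 13 + 2·19 = 51
Stage 2: 13(ω_s−ω_c) = −51(ω_r−ω_c),  ω_r=0, ω_s=1
Stage 2: 13(1−ω_c) = −51(0−ω_c)  ⇒  64ω_c = 13  ⇒  ω_c = 13/64
  ⇒ ω_c²/ω_s² = 13/64
Coupling ω_s² = ω_s¹ ⇒ overall = -35/18 × 13/64 = -455/1152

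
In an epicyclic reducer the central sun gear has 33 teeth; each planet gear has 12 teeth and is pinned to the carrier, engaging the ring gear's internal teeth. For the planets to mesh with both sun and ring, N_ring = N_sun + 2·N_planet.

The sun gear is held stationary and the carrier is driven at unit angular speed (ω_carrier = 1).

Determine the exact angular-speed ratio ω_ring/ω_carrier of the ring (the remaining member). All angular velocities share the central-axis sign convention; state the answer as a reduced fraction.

N_ring = 33 + 2·12 = 57
33(ω_s−ω_c) = −57(ω_r−ω_c),  ω_s=0, ω_c=1
ω_r = 1 − (33/57)(0−1) = 30/19
ω_r/ω_c = 30/19

30/19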